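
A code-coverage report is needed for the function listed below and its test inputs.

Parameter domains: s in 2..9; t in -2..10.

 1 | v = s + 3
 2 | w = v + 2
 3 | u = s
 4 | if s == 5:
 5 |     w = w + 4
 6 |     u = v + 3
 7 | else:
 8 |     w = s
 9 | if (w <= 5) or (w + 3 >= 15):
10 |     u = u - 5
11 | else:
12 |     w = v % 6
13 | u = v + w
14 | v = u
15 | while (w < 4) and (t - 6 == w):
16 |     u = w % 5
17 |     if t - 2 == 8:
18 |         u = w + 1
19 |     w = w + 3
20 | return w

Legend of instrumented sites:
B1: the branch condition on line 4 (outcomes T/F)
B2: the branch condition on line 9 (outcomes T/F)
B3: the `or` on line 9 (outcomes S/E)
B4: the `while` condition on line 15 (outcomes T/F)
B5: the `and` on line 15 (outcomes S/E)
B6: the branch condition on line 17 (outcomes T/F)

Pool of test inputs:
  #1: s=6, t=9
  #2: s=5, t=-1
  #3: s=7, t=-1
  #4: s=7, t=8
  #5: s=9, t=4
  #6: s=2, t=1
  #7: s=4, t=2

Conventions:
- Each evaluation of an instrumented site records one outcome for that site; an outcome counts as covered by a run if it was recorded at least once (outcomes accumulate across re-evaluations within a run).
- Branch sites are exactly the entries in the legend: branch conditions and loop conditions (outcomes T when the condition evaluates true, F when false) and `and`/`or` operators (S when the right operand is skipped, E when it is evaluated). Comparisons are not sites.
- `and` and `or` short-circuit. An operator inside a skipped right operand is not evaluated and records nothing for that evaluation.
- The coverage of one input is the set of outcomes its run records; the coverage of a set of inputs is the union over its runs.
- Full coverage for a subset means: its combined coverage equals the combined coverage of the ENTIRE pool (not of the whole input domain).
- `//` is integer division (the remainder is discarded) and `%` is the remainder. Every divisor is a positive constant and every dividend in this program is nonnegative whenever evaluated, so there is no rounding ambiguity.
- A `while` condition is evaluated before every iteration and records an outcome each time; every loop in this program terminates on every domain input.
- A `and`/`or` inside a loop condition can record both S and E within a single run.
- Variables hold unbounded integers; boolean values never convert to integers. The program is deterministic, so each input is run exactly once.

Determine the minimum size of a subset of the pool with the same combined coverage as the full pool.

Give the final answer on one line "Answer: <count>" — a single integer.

run #1 (s=6, t=9) records B1=F, B2=F, B3=E, B4=T, B4=F, B5=S, B5=E, B6=F
run #2 (s=5, t=-1) records B1=T, B2=T, B3=E, B4=F, B5=S
run #3 (s=7, t=-1) records B1=F, B2=F, B3=E, B4=F, B5=S
run #4 (s=7, t=8) records B1=F, B2=F, B3=E, B4=F, B5=S
run #5 (s=9, t=4) records B1=F, B2=F, B3=E, B4=F, B5=E
run #6 (s=2, t=1) records B1=F, B2=T, B3=S, B4=F, B5=E
run #7 (s=4, t=2) records B1=F, B2=T, B3=S, B4=F, B5=S
union over all inputs: B1=T, B1=F, B2=T, B2=F, B3=S, B3=E, B4=T, B4=F, B5=S, B5=E, B6=F (11 outcomes)
no size-1 subset reaches all 11 outcomes (best union: 8/11)
no size-2 subset reaches all 11 outcomes (best union: 10/11)
inputs {1, 2, 6} (size 3) cover everything; no size-3 subset with a lexicographically smaller index list covers all 11

Answer: 3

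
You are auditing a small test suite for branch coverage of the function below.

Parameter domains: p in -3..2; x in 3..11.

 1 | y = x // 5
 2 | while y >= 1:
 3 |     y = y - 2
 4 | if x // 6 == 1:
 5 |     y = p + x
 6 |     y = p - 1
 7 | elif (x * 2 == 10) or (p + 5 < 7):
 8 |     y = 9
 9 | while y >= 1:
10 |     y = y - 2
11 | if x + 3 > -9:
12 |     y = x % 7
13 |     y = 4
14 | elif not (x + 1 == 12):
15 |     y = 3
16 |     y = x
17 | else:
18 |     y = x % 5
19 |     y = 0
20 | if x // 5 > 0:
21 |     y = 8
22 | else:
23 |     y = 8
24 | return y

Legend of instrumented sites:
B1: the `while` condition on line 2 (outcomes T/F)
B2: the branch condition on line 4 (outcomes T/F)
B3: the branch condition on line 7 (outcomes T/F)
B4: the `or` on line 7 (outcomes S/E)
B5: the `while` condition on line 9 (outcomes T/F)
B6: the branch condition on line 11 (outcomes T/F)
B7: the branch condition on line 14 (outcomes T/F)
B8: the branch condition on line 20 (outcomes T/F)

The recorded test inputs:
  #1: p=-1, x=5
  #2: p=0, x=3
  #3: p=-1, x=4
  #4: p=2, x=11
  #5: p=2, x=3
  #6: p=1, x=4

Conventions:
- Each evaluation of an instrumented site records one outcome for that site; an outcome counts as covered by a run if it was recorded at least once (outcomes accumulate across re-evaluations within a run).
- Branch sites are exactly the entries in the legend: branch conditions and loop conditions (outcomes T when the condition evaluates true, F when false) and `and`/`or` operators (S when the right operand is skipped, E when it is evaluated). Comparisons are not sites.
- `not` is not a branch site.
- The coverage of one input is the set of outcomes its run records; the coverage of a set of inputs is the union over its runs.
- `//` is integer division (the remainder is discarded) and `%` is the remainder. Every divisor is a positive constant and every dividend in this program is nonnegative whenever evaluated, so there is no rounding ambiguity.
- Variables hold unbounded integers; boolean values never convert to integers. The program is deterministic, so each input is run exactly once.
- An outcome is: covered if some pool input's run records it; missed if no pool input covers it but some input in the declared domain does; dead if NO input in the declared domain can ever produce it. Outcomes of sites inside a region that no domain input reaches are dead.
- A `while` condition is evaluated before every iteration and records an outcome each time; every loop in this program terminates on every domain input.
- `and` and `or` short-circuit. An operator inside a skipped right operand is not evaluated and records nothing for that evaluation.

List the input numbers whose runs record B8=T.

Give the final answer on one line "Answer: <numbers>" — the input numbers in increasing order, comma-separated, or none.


input #1 (p=-1, x=5): hits B8=T
input #2 (p=0, x=3): never hits B8=T
input #3 (p=-1, x=4): never hits B8=T
input #4 (p=2, x=11): hits B8=T
input #5 (p=2, x=3): never hits B8=T
input #6 (p=1, x=4): never hits B8=T
Answer: 1, 4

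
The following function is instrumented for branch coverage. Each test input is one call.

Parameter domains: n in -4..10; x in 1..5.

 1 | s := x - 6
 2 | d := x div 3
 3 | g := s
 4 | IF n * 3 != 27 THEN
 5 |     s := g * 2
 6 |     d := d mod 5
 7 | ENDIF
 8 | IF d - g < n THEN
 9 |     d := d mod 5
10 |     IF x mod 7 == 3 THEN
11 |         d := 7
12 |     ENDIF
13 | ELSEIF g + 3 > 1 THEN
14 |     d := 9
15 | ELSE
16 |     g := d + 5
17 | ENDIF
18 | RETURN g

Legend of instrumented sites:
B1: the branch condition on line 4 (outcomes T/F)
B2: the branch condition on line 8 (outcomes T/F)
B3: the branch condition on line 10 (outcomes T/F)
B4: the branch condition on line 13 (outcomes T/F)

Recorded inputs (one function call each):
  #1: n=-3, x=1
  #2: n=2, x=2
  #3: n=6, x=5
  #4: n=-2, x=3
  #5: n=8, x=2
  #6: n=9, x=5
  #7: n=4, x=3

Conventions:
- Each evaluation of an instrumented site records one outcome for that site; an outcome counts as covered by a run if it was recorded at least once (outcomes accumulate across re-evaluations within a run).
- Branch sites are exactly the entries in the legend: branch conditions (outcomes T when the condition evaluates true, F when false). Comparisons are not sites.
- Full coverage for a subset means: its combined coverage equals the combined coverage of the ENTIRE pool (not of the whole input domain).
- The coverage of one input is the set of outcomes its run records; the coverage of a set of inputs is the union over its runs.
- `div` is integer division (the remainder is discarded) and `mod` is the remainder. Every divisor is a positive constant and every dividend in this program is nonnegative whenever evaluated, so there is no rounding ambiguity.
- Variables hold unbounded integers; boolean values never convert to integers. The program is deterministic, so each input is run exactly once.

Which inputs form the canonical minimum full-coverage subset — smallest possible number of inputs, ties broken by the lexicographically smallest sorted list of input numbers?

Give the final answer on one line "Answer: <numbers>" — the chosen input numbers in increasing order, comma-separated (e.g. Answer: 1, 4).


input #1, n=-3, x=1: events B1->T, B2->F, B4->F; outcomes B1=T, B2=F, B4=F
input #2, n=2, x=2: events B1->T, B2->F, B4->F; outcomes B1=T, B2=F, B4=F
input #3, n=6, x=5: events B1->T, B2->T, B3->F; outcomes B1=T, B2=T, B3=F
input #4, n=-2, x=3: events B1->T, B2->F, B4->F; outcomes B1=T, B2=F, B4=F
input #5, n=8, x=2: events B1->T, B2->T, B3->F; outcomes B1=T, B2=T, B3=F
input #6, n=9, x=5: events B1->F, B2->T, B3->F; outcomes B1=F, B2=T, B3=F
input #7, n=4, x=3: events B1->T, B2->F, B4->F; outcomes B1=T, B2=F, B4=F
together the pool reaches 6 outcomes: B1=T, B1=F, B2=T, B2=F, B3=F, B4=F
size 1 is not enough: best union over all size-1 subsets is 3/6
inputs {1, 6} (size 2) cover everything; no size-2 subset with a lexicographically smaller index list covers all 6
Answer: 1, 6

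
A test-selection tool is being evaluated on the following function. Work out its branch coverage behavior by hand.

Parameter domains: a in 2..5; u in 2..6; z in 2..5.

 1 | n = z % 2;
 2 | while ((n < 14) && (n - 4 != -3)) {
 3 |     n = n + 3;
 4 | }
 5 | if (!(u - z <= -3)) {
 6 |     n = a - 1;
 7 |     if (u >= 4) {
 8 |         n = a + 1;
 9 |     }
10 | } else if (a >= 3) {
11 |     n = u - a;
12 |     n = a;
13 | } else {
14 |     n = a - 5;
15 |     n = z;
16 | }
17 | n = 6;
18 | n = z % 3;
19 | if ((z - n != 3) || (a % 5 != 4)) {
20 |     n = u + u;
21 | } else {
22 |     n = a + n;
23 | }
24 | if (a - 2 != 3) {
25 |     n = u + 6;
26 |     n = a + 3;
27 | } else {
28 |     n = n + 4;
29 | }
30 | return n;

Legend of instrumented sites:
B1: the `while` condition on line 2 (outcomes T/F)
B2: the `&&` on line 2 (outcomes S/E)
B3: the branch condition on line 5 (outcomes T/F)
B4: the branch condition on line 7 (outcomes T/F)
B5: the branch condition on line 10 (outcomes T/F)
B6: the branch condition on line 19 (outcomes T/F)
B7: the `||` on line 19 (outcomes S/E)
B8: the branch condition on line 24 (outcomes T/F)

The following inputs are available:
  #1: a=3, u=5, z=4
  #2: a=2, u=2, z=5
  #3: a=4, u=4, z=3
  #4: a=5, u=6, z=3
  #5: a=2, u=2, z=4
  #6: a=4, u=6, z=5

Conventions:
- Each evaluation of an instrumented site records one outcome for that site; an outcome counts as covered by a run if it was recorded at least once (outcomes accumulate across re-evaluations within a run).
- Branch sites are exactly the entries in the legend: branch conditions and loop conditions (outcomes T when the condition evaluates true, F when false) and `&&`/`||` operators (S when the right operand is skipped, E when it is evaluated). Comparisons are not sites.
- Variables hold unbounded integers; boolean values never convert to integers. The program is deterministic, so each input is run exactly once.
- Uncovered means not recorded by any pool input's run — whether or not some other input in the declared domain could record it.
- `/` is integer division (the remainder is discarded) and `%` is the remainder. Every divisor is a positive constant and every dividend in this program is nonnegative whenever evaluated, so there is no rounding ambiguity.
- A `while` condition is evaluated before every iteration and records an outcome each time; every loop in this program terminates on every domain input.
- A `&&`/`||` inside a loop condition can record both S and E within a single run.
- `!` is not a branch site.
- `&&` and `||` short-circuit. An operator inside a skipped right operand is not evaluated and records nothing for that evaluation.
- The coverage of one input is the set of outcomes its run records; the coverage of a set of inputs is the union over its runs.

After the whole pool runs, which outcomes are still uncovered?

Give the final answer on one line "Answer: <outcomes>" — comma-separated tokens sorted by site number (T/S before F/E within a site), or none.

input #1 (a=3, u=5, z=4): events B2->E, B1->T, B2->E, B1->T, B2->E, B1->T, B2->E, B1->T, B2->E, B1->T, B2->S, B1->F, B3->T, B4->T, ...; covers B1=T, B1=F, B2=S, B2=E, B3=T, B4=T, B6=T, B7=E, B8=T
input #2 (a=2, u=2, z=5): events B2->E, B1->F, B3->F, B5->F, B7->E, B6->T, B8->T; covers B1=F, B2=E, B3=F, B5=F, B6=T, B7=E, B8=T
input #3 (a=4, u=4, z=3): events B2->E, B1->F, B3->T, B4->T, B7->E, B6->F, B8->T; covers B1=F, B2=E, B3=T, B4=T, B6=F, B7=E, B8=T
input #4 (a=5, u=6, z=3): events B2->E, B1->F, B3->T, B4->T, B7->E, B6->T, B8->F; covers B1=F, B2=E, B3=T, B4=T, B6=T, B7=E, B8=F
input #5 (a=2, u=2, z=4): events B2->E, B1->T, B2->E, B1->T, B2->E, B1->T, B2->E, B1->T, B2->E, B1->T, B2->S, B1->F, B3->T, B4->F, ...; covers B1=T, B1=F, B2=S, B2=E, B3=T, B4=F, B6=T, B7=E, B8=T
input #6 (a=4, u=6, z=5): events B2->E, B1->F, B3->T, B4->T, B7->E, B6->F, B8->T; covers B1=F, B2=E, B3=T, B4=T, B6=F, B7=E, B8=T
union over the pool: B1=T, B1=F, B2=S, B2=E, B3=T, B3=F, B4=T, B4=F, B5=F, B6=T, B6=F, B7=E, B8=T, B8=F
uncovered (2 of 16): B5=T, B7=S

Answer: B5=T, B7=S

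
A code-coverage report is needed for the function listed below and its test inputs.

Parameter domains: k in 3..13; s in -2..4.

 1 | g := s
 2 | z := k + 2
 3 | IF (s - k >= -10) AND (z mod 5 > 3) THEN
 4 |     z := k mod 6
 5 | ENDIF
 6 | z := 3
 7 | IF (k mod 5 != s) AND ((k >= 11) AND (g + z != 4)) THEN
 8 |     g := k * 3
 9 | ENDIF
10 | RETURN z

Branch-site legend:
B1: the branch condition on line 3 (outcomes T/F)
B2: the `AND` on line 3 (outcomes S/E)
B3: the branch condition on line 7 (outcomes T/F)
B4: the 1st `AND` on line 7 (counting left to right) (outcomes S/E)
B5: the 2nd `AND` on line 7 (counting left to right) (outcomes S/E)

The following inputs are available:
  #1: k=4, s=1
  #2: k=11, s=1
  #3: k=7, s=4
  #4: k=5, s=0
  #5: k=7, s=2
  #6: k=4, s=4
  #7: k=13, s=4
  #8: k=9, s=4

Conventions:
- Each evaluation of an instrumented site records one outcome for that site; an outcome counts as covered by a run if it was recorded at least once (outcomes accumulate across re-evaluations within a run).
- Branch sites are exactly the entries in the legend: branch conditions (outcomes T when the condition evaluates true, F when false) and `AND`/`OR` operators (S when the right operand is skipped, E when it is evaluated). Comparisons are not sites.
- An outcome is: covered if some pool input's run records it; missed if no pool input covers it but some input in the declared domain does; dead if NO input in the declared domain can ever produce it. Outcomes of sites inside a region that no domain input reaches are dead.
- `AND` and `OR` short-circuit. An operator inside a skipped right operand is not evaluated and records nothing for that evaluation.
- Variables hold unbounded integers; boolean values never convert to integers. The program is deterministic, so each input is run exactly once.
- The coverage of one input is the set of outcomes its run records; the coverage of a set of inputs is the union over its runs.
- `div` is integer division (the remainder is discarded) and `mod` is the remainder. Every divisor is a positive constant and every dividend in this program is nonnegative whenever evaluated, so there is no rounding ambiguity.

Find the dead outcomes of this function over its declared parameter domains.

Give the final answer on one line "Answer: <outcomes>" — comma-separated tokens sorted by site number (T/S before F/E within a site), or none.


checking every outcome against all 77 domain inputs:
  reachable outcomes have witnesses, e.g. B1=T (e.g. k=7, s=-2), B1=F (e.g. k=3, s=-2), B2=S (e.g. k=9, s=-2), B2=E (e.g. k=3, s=-2)
Answer: none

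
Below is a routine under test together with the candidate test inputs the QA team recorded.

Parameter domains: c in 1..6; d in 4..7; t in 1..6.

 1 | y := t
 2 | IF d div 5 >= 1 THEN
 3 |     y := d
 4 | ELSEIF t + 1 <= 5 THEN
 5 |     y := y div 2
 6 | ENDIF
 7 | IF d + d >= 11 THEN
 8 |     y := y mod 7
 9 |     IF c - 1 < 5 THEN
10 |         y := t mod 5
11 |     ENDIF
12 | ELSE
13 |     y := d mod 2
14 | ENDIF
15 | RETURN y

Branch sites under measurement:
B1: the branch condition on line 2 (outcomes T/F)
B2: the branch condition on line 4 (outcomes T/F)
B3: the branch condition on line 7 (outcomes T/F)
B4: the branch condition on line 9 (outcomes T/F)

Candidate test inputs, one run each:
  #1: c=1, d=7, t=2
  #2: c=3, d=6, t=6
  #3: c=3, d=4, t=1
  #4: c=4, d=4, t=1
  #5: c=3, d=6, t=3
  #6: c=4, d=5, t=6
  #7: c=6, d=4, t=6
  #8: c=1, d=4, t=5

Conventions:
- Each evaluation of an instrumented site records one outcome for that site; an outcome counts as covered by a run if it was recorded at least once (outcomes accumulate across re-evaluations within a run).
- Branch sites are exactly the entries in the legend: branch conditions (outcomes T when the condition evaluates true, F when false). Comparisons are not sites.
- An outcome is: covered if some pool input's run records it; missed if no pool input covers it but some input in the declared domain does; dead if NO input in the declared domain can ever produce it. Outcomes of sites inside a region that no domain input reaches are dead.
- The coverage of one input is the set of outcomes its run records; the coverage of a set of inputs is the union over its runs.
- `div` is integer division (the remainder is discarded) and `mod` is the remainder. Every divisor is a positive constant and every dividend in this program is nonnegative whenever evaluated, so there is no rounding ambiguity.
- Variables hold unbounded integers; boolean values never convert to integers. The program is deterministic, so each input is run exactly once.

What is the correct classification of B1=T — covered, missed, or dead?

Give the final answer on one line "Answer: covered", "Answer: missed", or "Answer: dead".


B1=T is recorded by pool input(s) 1, 2, 5, 6 -> covered
Answer: covered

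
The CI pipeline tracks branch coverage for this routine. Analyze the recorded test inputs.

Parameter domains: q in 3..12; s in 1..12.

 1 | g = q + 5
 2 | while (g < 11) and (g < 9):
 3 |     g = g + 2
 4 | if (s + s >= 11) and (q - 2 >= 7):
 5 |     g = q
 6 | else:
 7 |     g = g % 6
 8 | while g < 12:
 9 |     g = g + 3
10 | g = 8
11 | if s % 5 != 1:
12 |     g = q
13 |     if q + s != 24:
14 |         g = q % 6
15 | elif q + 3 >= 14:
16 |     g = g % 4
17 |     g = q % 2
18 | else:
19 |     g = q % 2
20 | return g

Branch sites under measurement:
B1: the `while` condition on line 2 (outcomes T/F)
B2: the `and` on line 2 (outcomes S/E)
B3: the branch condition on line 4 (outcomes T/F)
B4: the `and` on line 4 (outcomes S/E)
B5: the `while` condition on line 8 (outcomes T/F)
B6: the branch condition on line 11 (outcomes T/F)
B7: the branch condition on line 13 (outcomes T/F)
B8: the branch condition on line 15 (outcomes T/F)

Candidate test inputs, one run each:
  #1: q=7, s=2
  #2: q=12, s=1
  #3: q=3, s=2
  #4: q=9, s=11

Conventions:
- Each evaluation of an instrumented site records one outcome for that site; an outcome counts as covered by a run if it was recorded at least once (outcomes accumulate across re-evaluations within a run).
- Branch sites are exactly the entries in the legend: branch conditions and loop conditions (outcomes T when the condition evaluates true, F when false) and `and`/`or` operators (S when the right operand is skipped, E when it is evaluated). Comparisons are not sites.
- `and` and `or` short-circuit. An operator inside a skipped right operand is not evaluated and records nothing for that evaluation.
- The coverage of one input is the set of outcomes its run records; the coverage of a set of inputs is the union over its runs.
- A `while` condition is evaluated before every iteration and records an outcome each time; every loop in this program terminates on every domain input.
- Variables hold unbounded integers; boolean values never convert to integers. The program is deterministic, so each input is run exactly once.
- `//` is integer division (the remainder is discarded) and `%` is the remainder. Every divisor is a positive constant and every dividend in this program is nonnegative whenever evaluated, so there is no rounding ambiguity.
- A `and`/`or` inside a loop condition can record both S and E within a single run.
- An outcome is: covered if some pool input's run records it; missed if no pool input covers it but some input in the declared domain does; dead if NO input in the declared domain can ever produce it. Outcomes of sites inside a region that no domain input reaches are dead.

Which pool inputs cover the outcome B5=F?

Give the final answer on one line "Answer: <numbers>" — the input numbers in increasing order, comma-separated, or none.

input #1 (q=7, s=2): covers B5=F
input #2 (q=12, s=1): covers B5=F
input #3 (q=3, s=2): covers B5=F
input #4 (q=9, s=11): covers B5=F

Answer: 1, 2, 3, 4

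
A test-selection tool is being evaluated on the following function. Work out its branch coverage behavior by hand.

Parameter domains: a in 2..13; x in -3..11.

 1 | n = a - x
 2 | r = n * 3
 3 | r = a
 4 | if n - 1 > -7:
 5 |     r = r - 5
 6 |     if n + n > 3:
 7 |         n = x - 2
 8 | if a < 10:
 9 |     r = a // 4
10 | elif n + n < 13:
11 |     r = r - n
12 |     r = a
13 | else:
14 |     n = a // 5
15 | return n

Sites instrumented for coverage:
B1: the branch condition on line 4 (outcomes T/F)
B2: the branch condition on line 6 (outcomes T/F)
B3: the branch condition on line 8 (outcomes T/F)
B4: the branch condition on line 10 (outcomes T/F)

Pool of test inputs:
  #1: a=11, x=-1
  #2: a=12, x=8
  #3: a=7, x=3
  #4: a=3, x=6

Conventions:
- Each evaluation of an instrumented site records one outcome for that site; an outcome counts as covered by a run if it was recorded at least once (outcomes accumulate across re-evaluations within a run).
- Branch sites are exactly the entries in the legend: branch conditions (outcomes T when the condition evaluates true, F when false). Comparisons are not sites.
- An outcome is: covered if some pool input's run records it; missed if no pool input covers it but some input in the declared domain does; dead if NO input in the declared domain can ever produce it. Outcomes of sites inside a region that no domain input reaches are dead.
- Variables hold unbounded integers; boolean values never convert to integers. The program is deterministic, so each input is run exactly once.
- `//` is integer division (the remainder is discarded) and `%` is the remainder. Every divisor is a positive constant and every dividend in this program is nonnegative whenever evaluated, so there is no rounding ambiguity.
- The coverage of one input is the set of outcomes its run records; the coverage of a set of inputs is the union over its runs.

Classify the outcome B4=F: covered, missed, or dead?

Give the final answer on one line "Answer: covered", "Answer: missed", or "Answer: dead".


no pool input records B4=F
but domain input (a=11, x=9) does record it -> reachable, so missed
Answer: missed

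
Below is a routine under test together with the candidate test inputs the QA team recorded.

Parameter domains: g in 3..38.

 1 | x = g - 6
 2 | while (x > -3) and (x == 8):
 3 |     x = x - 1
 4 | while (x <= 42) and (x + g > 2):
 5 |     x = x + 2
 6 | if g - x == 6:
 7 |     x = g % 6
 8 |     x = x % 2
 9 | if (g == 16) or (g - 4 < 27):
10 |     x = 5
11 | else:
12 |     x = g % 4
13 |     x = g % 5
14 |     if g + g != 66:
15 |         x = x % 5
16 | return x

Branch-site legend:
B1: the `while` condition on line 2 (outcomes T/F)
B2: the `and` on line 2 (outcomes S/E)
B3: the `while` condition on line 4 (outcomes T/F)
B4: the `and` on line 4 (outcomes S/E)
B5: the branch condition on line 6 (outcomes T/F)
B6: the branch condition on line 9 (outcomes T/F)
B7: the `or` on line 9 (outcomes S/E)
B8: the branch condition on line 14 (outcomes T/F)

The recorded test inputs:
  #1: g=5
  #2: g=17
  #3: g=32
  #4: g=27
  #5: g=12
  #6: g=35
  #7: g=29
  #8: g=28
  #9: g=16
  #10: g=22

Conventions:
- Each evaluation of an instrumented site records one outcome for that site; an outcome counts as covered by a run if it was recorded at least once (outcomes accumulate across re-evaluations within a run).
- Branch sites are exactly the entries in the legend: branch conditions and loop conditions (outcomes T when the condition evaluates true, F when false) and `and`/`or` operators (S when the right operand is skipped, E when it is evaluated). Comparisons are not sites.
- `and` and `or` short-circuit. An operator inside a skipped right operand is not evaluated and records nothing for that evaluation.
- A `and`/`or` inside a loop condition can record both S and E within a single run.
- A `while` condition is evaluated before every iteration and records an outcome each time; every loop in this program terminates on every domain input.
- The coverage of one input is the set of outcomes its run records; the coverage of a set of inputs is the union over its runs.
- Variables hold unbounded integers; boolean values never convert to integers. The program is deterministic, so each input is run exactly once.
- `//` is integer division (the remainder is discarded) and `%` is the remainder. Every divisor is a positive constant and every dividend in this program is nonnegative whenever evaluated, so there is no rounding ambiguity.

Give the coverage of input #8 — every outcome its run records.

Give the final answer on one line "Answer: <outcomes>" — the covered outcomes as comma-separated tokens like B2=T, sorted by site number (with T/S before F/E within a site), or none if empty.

Event log for input #8 (g=28):
  B2->E, B1->F, B4->E, B3->T, B4->E, B3->T, B4->E, B3->T, B4->E, B3->T
  B4->E, B3->T, B4->E, B3->T, B4->E, B3->T, B4->E, B3->T, B4->E, B3->T
  B4->E, B3->T, B4->E, B3->T, B4->S, B3->F, B5->F, B7->E, B6->T
collecting distinct outcomes: B1=F, B2=E, B3=T, B3=F, B4=S, B4=E, B5=F, B6=T, B7=E

Answer: B1=F, B2=E, B3=T, B3=F, B4=S, B4=E, B5=F, B6=T, B7=E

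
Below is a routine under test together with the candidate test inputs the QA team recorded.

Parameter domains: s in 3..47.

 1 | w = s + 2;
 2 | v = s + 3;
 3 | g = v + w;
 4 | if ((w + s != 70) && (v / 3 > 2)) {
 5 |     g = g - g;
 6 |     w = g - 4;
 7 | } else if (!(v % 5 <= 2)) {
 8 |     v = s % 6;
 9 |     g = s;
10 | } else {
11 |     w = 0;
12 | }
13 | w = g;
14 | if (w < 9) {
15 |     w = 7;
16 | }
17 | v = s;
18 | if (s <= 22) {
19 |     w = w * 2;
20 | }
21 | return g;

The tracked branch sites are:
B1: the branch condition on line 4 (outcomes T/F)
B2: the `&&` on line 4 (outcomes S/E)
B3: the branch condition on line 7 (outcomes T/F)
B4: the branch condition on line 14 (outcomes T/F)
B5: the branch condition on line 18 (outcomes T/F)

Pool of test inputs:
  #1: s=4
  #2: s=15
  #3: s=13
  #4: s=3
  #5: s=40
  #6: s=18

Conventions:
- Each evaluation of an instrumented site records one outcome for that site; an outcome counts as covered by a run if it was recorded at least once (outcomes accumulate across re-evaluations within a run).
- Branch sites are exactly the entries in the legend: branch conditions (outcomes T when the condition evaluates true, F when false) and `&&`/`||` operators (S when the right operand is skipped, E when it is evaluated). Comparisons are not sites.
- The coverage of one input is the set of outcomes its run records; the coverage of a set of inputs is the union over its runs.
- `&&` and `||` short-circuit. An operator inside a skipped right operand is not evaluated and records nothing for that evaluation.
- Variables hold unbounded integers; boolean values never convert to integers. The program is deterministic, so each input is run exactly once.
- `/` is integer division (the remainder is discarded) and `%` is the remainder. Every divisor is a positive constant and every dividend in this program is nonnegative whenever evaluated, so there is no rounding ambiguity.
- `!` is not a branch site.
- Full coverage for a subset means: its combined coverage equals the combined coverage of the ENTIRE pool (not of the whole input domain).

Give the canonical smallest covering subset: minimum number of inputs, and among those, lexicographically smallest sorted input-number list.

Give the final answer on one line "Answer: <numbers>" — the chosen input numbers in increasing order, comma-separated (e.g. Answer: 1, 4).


input #1 (s=4): events B2->E, B1->F, B3->F, B4->F, B5->T; covers B1=F, B2=E, B3=F, B4=F, B5=T
input #2 (s=15): events B2->E, B1->T, B4->T, B5->T; covers B1=T, B2=E, B4=T, B5=T
input #3 (s=13): events B2->E, B1->T, B4->T, B5->T; covers B1=T, B2=E, B4=T, B5=T
input #4 (s=3): events B2->E, B1->F, B3->F, B4->F, B5->T; covers B1=F, B2=E, B3=F, B4=F, B5=T
input #5 (s=40): events B2->E, B1->T, B4->T, B5->F; covers B1=T, B2=E, B4=T, B5=F
input #6 (s=18): events B2->E, B1->T, B4->T, B5->T; covers B1=T, B2=E, B4=T, B5=T
union over all inputs: B1=T, B1=F, B2=E, B3=F, B4=T, B4=F, B5=T, B5=F (8 outcomes)
no size-1 subset reaches all 8 outcomes (best union: 5/8)
at size 2, {1, 5} reaches all 8 outcomes; every lexicographically earlier size-2 subset fails
Answer: 1, 5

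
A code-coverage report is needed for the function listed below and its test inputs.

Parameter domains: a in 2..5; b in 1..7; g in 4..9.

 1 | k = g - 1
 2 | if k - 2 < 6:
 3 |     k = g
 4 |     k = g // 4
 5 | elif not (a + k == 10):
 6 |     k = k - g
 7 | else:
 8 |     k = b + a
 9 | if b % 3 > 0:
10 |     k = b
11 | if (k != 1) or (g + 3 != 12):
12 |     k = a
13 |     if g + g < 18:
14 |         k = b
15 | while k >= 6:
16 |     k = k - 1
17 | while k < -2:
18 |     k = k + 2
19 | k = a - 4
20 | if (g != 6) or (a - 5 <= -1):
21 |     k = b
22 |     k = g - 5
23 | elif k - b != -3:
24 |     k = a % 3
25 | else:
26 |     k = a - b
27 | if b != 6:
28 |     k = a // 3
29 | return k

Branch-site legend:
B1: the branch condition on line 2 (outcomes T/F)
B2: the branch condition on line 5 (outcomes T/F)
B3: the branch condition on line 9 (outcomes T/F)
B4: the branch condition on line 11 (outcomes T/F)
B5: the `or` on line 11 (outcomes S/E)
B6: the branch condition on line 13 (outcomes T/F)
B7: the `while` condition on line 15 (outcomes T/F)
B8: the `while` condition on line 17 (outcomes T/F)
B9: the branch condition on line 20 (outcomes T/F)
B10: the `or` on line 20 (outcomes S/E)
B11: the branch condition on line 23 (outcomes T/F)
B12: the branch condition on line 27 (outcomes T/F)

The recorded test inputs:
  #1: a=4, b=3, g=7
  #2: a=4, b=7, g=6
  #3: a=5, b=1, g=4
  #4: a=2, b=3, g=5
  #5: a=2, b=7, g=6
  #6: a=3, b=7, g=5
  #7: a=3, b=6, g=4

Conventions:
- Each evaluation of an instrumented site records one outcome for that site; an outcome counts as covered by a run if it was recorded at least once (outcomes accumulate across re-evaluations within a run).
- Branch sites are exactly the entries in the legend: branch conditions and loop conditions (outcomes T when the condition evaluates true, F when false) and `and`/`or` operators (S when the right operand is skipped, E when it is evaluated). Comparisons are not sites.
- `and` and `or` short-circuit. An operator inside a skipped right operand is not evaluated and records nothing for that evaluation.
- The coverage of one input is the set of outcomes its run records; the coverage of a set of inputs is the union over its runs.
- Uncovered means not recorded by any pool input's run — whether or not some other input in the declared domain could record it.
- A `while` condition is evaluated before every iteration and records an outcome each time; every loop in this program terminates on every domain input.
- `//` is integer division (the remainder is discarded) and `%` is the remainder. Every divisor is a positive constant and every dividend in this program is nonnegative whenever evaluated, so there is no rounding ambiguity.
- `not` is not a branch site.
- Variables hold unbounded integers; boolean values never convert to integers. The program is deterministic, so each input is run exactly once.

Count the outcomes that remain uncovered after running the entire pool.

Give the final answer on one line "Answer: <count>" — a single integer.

#1 (a=4, b=3, g=7) -> B1->T, B3->F, B5->E, B4->T, B6->T, B7->F, B8->F, B10->S, B9->T, B12->T; covered: B1=T, B3=F, B4=T, B5=E, B6=T, B7=F, B8=F, B9=T, B10=S, B12=T
#2 (a=4, b=7, g=6) -> B1->T, B3->T, B5->S, B4->T, B6->T, B7->T, B7->T, B7->F, B8->F, B10->E, B9->T, B12->T; covered: B1=T, B3=T, B4=T, B5=S, B6=T, B7=T, B7=F, B8=F, B9=T, B10=E, B12=T
#3 (a=5, b=1, g=4) -> B1->T, B3->T, B5->E, B4->T, B6->T, B7->F, B8->F, B10->S, B9->T, B12->T; covered: B1=T, B3=T, B4=T, B5=E, B6=T, B7=F, B8=F, B9=T, B10=S, B12=T
#4 (a=2, b=3, g=5) -> B1->T, B3->F, B5->E, B4->T, B6->T, B7->F, B8->F, B10->S, B9->T, B12->T; covered: B1=T, B3=F, B4=T, B5=E, B6=T, B7=F, B8=F, B9=T, B10=S, B12=T
#5 (a=2, b=7, g=6) -> B1->T, B3->T, B5->S, B4->T, B6->T, B7->T, B7->T, B7->F, B8->F, B10->E, B9->T, B12->T; covered: B1=T, B3=T, B4=T, B5=S, B6=T, B7=T, B7=F, B8=F, B9=T, B10=E, B12=T
#6 (a=3, b=7, g=5) -> B1->T, B3->T, B5->S, B4->T, B6->T, B7->T, B7->T, B7->F, B8->F, B10->S, B9->T, B12->T; covered: B1=T, B3=T, B4=T, B5=S, B6=T, B7=T, B7=F, B8=F, B9=T, B10=S, B12=T
#7 (a=3, b=6, g=4) -> B1->T, B3->F, B5->E, B4->T, B6->T, B7->T, B7->F, B8->F, B10->S, B9->T, B12->F; covered: B1=T, B3=F, B4=T, B5=E, B6=T, B7=T, B7=F, B8=F, B9=T, B10=S, B12=F
union over the pool: B1=T, B3=T, B3=F, B4=T, B5=S, B5=E, B6=T, B7=T, B7=F, B8=F, B9=T, B10=S, B10=E, B12=T, B12=F
uncovered (9 of 24): B1=F, B2=T, B2=F, B4=F, B6=F, B8=T, B9=F, B11=T, B11=F

Answer: 9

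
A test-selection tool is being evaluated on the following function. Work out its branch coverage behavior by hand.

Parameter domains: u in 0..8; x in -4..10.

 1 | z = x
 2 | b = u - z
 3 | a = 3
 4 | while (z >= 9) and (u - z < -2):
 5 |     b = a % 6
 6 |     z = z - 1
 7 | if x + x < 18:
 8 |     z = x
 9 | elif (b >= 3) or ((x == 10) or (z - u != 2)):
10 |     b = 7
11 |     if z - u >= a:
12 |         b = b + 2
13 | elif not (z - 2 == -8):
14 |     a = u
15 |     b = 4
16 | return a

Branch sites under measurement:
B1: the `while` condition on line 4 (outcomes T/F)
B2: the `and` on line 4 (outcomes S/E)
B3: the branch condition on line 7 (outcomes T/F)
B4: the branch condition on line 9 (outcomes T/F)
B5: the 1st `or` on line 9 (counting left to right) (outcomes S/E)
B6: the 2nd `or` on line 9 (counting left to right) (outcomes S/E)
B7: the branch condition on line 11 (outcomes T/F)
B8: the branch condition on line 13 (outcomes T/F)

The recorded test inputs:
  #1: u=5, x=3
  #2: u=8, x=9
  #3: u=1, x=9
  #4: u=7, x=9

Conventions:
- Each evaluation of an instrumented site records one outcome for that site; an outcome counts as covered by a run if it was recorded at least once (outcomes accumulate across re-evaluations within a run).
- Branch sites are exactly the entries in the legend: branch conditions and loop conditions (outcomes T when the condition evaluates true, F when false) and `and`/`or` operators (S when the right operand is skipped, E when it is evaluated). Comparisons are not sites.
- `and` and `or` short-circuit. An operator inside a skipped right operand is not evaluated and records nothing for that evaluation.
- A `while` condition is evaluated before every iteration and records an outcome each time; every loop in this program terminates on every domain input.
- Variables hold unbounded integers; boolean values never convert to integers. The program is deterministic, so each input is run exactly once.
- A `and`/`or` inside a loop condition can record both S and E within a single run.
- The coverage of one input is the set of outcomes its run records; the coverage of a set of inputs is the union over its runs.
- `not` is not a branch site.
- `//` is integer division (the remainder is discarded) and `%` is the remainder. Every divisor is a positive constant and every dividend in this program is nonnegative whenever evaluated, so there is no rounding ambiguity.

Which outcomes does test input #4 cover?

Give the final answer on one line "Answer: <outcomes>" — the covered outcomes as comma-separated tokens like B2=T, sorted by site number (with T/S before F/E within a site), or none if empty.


Simulating input #4 (u=7, x=9) step by step:
  B2->E, B1->F, B3->F, B5->E, B6->E, B4->F, B8->T
collecting distinct outcomes: B1=F, B2=E, B3=F, B4=F, B5=E, B6=E, B8=T
Answer: B1=F, B2=E, B3=F, B4=F, B5=E, B6=E, B8=T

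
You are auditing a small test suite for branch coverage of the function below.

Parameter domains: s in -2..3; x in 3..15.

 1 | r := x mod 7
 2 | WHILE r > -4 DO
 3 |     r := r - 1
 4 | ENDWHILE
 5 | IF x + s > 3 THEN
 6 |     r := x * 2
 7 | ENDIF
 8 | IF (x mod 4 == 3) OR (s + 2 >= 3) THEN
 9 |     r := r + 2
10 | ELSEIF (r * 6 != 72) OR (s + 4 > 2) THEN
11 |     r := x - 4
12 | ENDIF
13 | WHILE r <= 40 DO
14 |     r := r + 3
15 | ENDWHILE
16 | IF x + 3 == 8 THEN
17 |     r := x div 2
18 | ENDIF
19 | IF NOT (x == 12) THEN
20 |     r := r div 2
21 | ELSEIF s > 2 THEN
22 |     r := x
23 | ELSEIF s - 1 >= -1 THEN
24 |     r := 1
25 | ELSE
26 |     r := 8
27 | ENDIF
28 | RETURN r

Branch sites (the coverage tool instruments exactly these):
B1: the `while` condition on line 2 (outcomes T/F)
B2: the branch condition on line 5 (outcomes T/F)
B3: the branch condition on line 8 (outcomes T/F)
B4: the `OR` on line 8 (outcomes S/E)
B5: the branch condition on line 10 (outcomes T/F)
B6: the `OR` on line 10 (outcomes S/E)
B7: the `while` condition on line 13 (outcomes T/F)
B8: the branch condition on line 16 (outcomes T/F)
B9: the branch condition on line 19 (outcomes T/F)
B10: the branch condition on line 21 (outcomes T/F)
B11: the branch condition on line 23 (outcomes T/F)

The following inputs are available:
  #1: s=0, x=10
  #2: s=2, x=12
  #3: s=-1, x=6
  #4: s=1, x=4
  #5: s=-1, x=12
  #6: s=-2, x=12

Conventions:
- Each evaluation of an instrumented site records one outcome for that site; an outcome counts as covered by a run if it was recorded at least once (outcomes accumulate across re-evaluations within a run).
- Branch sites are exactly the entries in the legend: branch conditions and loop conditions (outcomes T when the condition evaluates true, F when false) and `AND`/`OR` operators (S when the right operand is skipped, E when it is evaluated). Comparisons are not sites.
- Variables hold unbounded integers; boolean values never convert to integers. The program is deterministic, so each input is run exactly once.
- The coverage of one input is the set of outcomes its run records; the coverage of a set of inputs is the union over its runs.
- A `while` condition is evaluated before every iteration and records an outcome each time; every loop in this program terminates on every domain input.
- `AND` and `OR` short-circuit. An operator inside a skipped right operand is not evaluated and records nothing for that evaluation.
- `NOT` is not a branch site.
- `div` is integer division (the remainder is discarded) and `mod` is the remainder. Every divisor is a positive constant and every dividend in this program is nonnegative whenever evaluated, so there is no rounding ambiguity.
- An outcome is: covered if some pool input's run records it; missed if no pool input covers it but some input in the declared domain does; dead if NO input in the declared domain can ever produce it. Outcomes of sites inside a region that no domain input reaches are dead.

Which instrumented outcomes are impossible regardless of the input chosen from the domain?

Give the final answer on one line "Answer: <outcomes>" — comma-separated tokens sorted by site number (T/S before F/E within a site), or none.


sweeping the full domain (78 inputs) for each outcome:
  reachable outcomes have witnesses, e.g. B1=T (e.g. s=-2, x=3), B1=F (e.g. s=-2, x=3), B2=T (e.g. s=-2, x=6), B2=F (e.g. s=-2, x=3)
Answer: none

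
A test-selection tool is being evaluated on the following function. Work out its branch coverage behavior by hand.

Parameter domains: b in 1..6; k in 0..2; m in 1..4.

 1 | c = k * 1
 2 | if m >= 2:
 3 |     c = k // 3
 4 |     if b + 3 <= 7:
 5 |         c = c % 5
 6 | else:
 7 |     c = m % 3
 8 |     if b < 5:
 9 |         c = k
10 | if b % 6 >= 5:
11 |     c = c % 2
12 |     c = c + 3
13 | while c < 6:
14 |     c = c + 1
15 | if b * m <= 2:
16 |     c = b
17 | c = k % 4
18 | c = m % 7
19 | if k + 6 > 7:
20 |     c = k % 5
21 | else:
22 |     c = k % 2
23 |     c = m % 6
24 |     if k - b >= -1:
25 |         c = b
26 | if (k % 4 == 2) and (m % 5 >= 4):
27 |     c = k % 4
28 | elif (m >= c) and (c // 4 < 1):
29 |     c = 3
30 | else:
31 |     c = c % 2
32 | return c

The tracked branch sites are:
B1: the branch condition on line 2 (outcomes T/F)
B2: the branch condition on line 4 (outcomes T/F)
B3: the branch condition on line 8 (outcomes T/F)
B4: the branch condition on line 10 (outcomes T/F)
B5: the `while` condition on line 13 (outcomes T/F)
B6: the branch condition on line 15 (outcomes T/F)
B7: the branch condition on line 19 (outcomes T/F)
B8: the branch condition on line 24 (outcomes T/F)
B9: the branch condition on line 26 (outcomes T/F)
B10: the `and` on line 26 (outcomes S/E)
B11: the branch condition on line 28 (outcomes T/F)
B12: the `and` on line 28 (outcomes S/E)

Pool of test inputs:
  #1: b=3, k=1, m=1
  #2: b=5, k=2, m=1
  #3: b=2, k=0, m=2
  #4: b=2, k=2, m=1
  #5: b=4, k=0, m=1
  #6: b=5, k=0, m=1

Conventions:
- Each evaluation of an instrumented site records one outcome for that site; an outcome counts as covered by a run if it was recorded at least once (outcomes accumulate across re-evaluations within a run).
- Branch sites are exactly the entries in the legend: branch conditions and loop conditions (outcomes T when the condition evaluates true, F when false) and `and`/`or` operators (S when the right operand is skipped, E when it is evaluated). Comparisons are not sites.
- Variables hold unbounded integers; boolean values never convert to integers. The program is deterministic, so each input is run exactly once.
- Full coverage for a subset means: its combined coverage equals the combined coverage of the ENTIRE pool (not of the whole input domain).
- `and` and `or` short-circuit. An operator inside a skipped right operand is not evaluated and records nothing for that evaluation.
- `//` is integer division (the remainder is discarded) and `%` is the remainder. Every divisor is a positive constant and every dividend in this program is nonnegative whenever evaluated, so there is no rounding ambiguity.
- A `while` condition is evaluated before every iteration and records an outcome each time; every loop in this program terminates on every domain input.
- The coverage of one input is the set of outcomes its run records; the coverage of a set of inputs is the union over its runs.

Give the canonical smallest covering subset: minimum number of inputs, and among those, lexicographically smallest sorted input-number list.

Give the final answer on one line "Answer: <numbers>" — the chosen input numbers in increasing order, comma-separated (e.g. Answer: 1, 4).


input #1 (b=3, k=1, m=1): events B1->F, B3->T, B4->F, B5->T, B5->T, B5->T, B5->T, B5->T, B5->F, B6->F, B7->F, B8->F, B10->S, B9->F, ...; covers B1=F, B3=T, B4=F, B5=T, B5=F, B6=F, B7=F, B8=F, B9=F, B10=S, B11=T, B12=E
input #2 (b=5, k=2, m=1): events B1->F, B3->F, B4->T, B5->T, B5->T, B5->F, B6->F, B7->T, B10->E, B9->F, B12->S, B11->F; covers B1=F, B3=F, B4=T, B5=T, B5=F, B6=F, B7=T, B9=F, B10=E, B11=F, B12=S
input #3 (b=2, k=0, m=2): events B1->T, B2->T, B4->F, B5->T, B5->T, B5->T, B5->T, B5->T, B5->T, B5->F, B6->F, B7->F, B8->F, B10->S, ...; covers B1=T, B2=T, B4=F, B5=T, B5=F, B6=F, B7=F, B8=F, B9=F, B10=S, B11=T, B12=E
input #4 (b=2, k=2, m=1): events B1->F, B3->T, B4->F, B5->T, B5->T, B5->T, B5->T, B5->F, B6->T, B7->T, B10->E, B9->F, B12->S, B11->F; covers B1=F, B3=T, B4=F, B5=T, B5=F, B6=T, B7=T, B9=F, B10=E, B11=F, B12=S
input #5 (b=4, k=0, m=1): events B1->F, B3->T, B4->F, B5->T, B5->T, B5->T, B5->T, B5->T, B5->T, B5->F, B6->F, B7->F, B8->F, B10->S, ...; covers B1=F, B3=T, B4=F, B5=T, B5=F, B6=F, B7=F, B8=F, B9=F, B10=S, B11=T, B12=E
input #6 (b=5, k=0, m=1): events B1->F, B3->F, B4->T, B5->T, B5->T, B5->F, B6->F, B7->F, B8->F, B10->S, B9->F, B12->E, B11->T; covers B1=F, B3=F, B4=T, B5=T, B5=F, B6=F, B7=F, B8=F, B9=F, B10=S, B11=T, B12=E
the full pool covers 21 outcomes: B1=T, B1=F, B2=T, B3=T, B3=F, B4=T, B4=F, B5=T, B5=F, B6=T, B6=F, B7=T, B7=F, B8=F, B9=F, B10=S, B10=E, B11=T, B11=F, B12=S, B12=E
size 1 is not enough: best union over all size-1 subsets is 12/21
size 2 is not enough: best union over all size-2 subsets is 19/21
size 3: inputs {2, 3, 4} cover all 21 outcomes, and no lexicographically smaller subset of this size does
Answer: 2, 3, 4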